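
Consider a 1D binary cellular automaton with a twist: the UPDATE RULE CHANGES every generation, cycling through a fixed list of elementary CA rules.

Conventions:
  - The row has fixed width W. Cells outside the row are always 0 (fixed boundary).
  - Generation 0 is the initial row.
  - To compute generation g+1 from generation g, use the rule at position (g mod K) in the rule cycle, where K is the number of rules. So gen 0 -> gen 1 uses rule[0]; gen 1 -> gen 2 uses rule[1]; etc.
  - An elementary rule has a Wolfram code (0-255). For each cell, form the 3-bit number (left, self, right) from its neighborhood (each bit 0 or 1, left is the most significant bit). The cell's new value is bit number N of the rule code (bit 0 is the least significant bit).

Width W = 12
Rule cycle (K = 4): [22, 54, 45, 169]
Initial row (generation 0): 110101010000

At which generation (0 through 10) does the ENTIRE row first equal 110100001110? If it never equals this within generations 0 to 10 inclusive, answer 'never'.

Answer: 8

Derivation:
Gen 0: 110101010000
Gen 1 (rule 22): 000101011000
Gen 2 (rule 54): 001111100100
Gen 3 (rule 45): 101000000101
Gen 4 (rule 169): 010011110010
Gen 5 (rule 22): 111100001111
Gen 6 (rule 54): 000010010000
Gen 7 (rule 45): 111010010111
Gen 8 (rule 169): 110100001110
Gen 9 (rule 22): 000110010001
Gen 10 (rule 54): 001001111011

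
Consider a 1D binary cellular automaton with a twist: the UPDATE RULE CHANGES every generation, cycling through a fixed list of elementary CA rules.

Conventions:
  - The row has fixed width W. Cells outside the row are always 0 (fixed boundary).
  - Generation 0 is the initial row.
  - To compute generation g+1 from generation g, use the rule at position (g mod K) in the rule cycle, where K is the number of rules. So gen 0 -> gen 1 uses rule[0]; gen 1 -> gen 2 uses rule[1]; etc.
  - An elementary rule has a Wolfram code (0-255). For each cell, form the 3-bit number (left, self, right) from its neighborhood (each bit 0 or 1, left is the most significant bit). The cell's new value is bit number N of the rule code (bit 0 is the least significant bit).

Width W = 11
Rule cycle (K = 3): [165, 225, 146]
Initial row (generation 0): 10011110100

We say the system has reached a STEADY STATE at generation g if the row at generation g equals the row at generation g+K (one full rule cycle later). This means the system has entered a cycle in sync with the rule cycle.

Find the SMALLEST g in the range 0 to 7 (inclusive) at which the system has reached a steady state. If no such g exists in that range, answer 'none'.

Answer: none

Derivation:
Gen 0: 10011110100
Gen 1 (rule 165): 10001101101
Gen 2 (rule 225): 00100110110
Gen 3 (rule 146): 01011000001
Gen 4 (rule 165): 01100011101
Gen 5 (rule 225): 00101001110
Gen 6 (rule 146): 01000110101
Gen 7 (rule 165): 01010001111
Gen 8 (rule 225): 00100100111
Gen 9 (rule 146): 01011011010
Gen 10 (rule 165): 01100100110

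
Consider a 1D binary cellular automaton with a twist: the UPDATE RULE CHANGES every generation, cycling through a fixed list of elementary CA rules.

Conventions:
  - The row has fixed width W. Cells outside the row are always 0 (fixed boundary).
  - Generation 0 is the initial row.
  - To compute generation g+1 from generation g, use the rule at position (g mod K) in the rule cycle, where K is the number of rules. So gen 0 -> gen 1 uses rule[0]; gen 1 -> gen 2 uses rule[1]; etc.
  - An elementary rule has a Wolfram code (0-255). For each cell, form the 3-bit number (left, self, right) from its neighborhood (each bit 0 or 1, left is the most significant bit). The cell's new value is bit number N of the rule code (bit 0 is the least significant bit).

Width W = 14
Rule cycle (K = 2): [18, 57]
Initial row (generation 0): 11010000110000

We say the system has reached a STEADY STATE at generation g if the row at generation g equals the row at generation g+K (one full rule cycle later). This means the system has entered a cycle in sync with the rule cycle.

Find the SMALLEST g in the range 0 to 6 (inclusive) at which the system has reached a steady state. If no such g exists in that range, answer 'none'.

Gen 0: 11010000110000
Gen 1 (rule 18): 00001001001000
Gen 2 (rule 57): 11100100100111
Gen 3 (rule 18): 00011011011000
Gen 4 (rule 57): 11010110110111
Gen 5 (rule 18): 00000000000000
Gen 6 (rule 57): 11111111111111
Gen 7 (rule 18): 00000000000000
Gen 8 (rule 57): 11111111111111

Answer: 5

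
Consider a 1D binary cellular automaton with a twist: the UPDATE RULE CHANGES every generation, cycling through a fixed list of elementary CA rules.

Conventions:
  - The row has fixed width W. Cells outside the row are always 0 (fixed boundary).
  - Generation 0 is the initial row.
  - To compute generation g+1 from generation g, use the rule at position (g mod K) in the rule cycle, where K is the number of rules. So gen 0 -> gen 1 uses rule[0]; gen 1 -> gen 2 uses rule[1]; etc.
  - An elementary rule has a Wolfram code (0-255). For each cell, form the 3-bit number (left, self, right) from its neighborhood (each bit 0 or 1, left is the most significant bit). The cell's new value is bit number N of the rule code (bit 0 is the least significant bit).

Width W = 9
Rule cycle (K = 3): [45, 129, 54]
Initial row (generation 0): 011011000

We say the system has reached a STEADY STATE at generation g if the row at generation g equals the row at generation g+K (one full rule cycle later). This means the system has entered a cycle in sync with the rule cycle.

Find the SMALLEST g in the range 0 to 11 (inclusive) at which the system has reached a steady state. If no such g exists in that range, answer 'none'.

Answer: none

Derivation:
Gen 0: 011011000
Gen 1 (rule 45): 010110011
Gen 2 (rule 129): 000000000
Gen 3 (rule 54): 000000000
Gen 4 (rule 45): 111111111
Gen 5 (rule 129): 011111110
Gen 6 (rule 54): 100000001
Gen 7 (rule 45): 101111101
Gen 8 (rule 129): 000111000
Gen 9 (rule 54): 001000100
Gen 10 (rule 45): 101010101
Gen 11 (rule 129): 000000000
Gen 12 (rule 54): 000000000
Gen 13 (rule 45): 111111111
Gen 14 (rule 129): 011111110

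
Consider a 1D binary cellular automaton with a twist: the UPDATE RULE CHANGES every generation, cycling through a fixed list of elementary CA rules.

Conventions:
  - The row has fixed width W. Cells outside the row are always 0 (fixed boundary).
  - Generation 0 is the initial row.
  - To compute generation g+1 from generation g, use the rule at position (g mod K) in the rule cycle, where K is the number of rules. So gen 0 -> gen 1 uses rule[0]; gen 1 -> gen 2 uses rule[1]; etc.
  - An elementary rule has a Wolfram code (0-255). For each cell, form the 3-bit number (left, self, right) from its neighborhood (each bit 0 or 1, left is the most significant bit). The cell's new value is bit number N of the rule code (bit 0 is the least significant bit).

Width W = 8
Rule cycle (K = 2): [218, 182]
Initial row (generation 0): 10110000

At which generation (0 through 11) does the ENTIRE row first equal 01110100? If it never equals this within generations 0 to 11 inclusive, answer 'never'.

Answer: never

Derivation:
Gen 0: 10110000
Gen 1 (rule 218): 00111000
Gen 2 (rule 182): 01010100
Gen 3 (rule 218): 10000010
Gen 4 (rule 182): 11000111
Gen 5 (rule 218): 11101111
Gen 6 (rule 182): 01010110
Gen 7 (rule 218): 10000111
Gen 8 (rule 182): 11001010
Gen 9 (rule 218): 11110001
Gen 10 (rule 182): 01101011
Gen 11 (rule 218): 11100011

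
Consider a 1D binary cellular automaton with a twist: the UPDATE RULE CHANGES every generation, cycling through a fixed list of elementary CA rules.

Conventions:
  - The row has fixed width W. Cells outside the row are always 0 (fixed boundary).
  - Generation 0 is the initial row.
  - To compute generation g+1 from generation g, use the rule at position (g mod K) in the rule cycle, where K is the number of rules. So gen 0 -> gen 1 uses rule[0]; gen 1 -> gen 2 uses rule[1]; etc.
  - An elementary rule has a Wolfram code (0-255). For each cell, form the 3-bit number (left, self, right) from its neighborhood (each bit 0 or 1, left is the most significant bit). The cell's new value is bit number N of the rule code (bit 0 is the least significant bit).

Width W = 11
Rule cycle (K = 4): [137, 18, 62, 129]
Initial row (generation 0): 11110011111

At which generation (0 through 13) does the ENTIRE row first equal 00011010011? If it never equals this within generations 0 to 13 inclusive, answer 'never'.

Answer: 11

Derivation:
Gen 0: 11110011111
Gen 1 (rule 137): 11100011110
Gen 2 (rule 18): 00010100001
Gen 3 (rule 62): 00111110011
Gen 4 (rule 129): 10011100000
Gen 5 (rule 137): 00011001111
Gen 6 (rule 18): 00100110000
Gen 7 (rule 62): 01111101000
Gen 8 (rule 129): 00111000011
Gen 9 (rule 137): 10110011010
Gen 10 (rule 18): 00001100001
Gen 11 (rule 62): 00011010011
Gen 12 (rule 129): 11000000000
Gen 13 (rule 137): 10011111111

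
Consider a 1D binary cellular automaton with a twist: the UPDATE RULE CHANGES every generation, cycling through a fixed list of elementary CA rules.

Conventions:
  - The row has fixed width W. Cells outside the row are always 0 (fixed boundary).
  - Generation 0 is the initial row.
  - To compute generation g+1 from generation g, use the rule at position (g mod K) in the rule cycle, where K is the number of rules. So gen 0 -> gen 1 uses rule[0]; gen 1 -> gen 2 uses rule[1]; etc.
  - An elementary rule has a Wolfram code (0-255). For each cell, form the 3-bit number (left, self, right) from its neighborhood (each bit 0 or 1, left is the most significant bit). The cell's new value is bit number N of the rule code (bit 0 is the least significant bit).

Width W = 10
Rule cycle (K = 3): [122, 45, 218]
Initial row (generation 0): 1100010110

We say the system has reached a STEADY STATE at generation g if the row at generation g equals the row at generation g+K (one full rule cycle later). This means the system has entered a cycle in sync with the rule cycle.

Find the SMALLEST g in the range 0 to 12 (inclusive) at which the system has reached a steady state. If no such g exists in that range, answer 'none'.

Gen 0: 1100010110
Gen 1 (rule 122): 1110101111
Gen 2 (rule 45): 1001111000
Gen 3 (rule 218): 0111111100
Gen 4 (rule 122): 1100000110
Gen 5 (rule 45): 1001110100
Gen 6 (rule 218): 0111110010
Gen 7 (rule 122): 1100011101
Gen 8 (rule 45): 1001010011
Gen 9 (rule 218): 0110001111
Gen 10 (rule 122): 1111011001
Gen 11 (rule 45): 1000110001
Gen 12 (rule 218): 0101111010
Gen 13 (rule 122): 1011001101
Gen 14 (rule 45): 1110001011
Gen 15 (rule 218): 1111010011

Answer: none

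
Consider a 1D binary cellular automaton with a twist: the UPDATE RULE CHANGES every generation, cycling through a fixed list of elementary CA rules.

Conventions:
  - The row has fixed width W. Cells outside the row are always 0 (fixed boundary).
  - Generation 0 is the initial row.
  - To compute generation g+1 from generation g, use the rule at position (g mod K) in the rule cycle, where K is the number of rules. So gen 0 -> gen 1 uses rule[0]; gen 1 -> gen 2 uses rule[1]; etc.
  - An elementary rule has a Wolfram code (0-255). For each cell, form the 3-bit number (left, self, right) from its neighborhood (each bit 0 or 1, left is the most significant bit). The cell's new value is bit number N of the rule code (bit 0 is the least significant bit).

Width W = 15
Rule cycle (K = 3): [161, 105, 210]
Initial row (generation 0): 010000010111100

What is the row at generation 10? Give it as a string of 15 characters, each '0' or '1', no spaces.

Gen 0: 010000010111100
Gen 1 (rule 161): 000111001011001
Gen 2 (rule 105): 110101000111000
Gen 3 (rule 210): 010000101011100
Gen 4 (rule 161): 000110010101001
Gen 5 (rule 105): 110110001010000
Gen 6 (rule 210): 010011010001000
Gen 7 (rule 161): 000000100100011
Gen 8 (rule 105): 111110000001011
Gen 9 (rule 210): 011111000010001
Gen 10 (rule 161): 001110011000100

Answer: 001110011000100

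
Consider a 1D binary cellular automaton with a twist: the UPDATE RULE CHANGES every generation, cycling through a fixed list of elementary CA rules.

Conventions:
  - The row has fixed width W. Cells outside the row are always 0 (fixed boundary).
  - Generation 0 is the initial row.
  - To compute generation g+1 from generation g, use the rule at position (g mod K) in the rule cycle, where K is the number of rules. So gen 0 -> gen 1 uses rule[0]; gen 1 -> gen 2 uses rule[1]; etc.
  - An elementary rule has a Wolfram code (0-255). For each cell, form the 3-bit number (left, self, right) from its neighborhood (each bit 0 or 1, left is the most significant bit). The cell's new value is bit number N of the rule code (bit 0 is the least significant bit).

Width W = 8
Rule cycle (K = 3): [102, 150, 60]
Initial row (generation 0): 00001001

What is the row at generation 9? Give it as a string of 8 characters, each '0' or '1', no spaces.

Gen 0: 00001001
Gen 1 (rule 102): 00011011
Gen 2 (rule 150): 00100000
Gen 3 (rule 60): 00110000
Gen 4 (rule 102): 01010000
Gen 5 (rule 150): 11011000
Gen 6 (rule 60): 10110100
Gen 7 (rule 102): 11011100
Gen 8 (rule 150): 00001010
Gen 9 (rule 60): 00001111

Answer: 00001111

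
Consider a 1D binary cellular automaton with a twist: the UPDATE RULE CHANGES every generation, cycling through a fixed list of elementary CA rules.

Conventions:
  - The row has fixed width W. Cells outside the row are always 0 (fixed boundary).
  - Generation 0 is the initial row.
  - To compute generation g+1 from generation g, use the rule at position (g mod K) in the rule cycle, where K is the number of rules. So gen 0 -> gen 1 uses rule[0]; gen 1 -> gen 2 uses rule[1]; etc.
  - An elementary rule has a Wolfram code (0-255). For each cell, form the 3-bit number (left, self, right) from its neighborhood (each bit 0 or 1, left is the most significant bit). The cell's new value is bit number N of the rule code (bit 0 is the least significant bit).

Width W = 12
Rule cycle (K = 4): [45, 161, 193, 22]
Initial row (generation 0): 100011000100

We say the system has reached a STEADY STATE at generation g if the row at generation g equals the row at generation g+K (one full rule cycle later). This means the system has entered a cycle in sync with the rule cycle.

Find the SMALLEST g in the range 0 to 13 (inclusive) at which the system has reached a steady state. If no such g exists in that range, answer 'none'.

Gen 0: 100011000100
Gen 1 (rule 45): 101010010101
Gen 2 (rule 161): 010100001010
Gen 3 (rule 193): 000001100000
Gen 4 (rule 22): 000010010000
Gen 5 (rule 45): 111010010111
Gen 6 (rule 161): 010100001010
Gen 7 (rule 193): 000001100000
Gen 8 (rule 22): 000010010000
Gen 9 (rule 45): 111010010111
Gen 10 (rule 161): 010100001010
Gen 11 (rule 193): 000001100000
Gen 12 (rule 22): 000010010000
Gen 13 (rule 45): 111010010111
Gen 14 (rule 161): 010100001010
Gen 15 (rule 193): 000001100000
Gen 16 (rule 22): 000010010000
Gen 17 (rule 45): 111010010111

Answer: 2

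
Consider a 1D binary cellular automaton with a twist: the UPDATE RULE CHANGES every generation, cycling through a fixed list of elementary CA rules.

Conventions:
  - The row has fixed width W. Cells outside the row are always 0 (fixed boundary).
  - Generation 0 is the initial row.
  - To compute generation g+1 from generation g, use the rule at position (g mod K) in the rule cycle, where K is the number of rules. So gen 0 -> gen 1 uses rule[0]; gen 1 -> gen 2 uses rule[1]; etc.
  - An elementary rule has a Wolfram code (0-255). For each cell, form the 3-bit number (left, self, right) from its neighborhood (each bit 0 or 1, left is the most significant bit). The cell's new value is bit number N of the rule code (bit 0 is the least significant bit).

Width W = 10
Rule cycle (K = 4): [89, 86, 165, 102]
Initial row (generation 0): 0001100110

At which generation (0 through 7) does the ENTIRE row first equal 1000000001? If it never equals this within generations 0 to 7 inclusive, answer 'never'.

Gen 0: 0001100110
Gen 1 (rule 89): 1101110111
Gen 2 (rule 86): 0100010001
Gen 3 (rule 165): 0101010101
Gen 4 (rule 102): 1111111111
Gen 5 (rule 89): 1000000001
Gen 6 (rule 86): 1100000011
Gen 7 (rule 165): 0001111000

Answer: 5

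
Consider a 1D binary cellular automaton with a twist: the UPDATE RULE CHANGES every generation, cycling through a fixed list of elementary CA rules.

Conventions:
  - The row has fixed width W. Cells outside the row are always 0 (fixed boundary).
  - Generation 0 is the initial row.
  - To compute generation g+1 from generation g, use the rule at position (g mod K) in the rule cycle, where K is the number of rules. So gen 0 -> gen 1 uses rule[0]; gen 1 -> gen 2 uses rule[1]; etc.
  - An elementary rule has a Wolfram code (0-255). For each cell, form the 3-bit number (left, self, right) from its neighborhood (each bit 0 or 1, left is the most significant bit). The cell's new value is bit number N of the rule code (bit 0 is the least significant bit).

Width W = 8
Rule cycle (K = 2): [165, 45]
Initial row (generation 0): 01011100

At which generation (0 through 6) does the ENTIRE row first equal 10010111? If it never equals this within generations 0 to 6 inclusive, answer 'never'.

Gen 0: 01011100
Gen 1 (rule 165): 01101001
Gen 2 (rule 45): 01011001
Gen 3 (rule 165): 01100001
Gen 4 (rule 45): 01001101
Gen 5 (rule 165): 01000011
Gen 6 (rule 45): 01011010

Answer: never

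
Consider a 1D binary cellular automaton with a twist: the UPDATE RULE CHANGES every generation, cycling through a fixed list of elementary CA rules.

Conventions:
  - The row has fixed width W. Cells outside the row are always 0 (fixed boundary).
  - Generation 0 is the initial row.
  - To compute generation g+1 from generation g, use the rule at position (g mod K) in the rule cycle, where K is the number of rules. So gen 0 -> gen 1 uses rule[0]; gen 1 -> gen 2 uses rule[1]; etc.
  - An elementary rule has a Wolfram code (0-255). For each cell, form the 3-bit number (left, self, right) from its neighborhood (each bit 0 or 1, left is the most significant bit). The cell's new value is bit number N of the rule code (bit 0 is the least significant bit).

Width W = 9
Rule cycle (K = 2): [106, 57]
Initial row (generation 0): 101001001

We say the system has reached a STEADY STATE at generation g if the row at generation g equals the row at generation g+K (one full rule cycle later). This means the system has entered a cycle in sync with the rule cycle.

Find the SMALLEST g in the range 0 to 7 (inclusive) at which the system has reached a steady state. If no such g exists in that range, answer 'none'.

Answer: 1

Derivation:
Gen 0: 101001001
Gen 1 (rule 106): 010010010
Gen 2 (rule 57): 001001001
Gen 3 (rule 106): 010010010
Gen 4 (rule 57): 001001001
Gen 5 (rule 106): 010010010
Gen 6 (rule 57): 001001001
Gen 7 (rule 106): 010010010
Gen 8 (rule 57): 001001001
Gen 9 (rule 106): 010010010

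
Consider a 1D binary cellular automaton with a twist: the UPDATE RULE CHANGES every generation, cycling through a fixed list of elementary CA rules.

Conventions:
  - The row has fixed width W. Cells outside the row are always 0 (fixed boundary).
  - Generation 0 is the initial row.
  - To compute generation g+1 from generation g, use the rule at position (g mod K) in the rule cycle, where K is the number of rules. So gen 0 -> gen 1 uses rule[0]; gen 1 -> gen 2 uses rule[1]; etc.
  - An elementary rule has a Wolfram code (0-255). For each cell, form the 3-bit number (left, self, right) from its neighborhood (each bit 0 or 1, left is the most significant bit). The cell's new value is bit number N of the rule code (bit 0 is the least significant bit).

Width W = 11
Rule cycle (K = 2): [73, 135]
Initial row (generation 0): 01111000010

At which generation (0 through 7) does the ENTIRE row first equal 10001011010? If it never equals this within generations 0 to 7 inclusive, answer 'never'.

Gen 0: 01111000010
Gen 1 (rule 73): 01001011000
Gen 2 (rule 135): 11011000011
Gen 3 (rule 73): 11011011011
Gen 4 (rule 135): 00000000000
Gen 5 (rule 73): 11111111111
Gen 6 (rule 135): 01111111110
Gen 7 (rule 73): 01000000010

Answer: never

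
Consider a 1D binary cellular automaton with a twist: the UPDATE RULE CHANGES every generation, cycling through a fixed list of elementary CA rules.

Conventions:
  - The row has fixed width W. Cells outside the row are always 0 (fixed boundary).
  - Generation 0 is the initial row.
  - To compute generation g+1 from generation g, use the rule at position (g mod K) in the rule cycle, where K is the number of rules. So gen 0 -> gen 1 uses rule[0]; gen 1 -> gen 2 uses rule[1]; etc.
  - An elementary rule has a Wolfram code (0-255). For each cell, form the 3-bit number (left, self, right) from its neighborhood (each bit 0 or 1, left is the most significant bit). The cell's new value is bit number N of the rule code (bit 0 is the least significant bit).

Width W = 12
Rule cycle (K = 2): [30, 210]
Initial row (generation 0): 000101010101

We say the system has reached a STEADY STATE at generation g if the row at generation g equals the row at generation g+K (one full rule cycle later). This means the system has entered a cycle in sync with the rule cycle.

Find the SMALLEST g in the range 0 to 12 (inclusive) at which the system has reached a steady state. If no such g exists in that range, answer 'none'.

Answer: none

Derivation:
Gen 0: 000101010101
Gen 1 (rule 30): 001101010101
Gen 2 (rule 210): 010100000000
Gen 3 (rule 30): 110110000000
Gen 4 (rule 210): 010011000000
Gen 5 (rule 30): 111110100000
Gen 6 (rule 210): 011110010000
Gen 7 (rule 30): 110001111000
Gen 8 (rule 210): 011010111100
Gen 9 (rule 30): 110010100010
Gen 10 (rule 210): 011100010101
Gen 11 (rule 30): 110010110101
Gen 12 (rule 210): 011100010000
Gen 13 (rule 30): 110010111000
Gen 14 (rule 210): 011100011100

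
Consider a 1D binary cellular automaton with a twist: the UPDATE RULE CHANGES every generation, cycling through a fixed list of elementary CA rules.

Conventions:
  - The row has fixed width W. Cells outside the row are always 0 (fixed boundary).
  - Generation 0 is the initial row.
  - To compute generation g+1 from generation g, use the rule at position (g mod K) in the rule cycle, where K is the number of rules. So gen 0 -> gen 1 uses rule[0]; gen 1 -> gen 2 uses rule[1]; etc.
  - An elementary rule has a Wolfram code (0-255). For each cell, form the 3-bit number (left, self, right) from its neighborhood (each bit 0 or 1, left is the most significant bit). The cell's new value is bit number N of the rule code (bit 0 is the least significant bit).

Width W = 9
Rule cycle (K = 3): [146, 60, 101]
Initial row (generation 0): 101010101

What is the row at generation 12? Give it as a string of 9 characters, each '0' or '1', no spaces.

Gen 0: 101010101
Gen 1 (rule 146): 000000000
Gen 2 (rule 60): 000000000
Gen 3 (rule 101): 111111111
Gen 4 (rule 146): 011111110
Gen 5 (rule 60): 010000001
Gen 6 (rule 101): 010111101
Gen 7 (rule 146): 100011000
Gen 8 (rule 60): 110010100
Gen 9 (rule 101): 010011101
Gen 10 (rule 146): 101101000
Gen 11 (rule 60): 111011100
Gen 12 (rule 101): 001100101

Answer: 001100101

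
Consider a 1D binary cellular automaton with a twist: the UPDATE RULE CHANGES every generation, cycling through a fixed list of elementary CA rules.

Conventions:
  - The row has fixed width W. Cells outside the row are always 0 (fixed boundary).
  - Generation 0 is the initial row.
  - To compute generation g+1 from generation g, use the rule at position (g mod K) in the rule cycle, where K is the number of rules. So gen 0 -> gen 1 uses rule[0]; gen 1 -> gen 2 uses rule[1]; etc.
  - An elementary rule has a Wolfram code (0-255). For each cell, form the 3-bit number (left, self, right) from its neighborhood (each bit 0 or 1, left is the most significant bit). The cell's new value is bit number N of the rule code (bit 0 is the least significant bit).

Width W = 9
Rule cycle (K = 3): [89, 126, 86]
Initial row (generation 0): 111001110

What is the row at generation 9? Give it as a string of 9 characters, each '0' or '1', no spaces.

Gen 0: 111001110
Gen 1 (rule 89): 101101011
Gen 2 (rule 126): 111111111
Gen 3 (rule 86): 000000001
Gen 4 (rule 89): 111111100
Gen 5 (rule 126): 100000110
Gen 6 (rule 86): 110001011
Gen 7 (rule 89): 111100011
Gen 8 (rule 126): 100110111
Gen 9 (rule 86): 111010001

Answer: 111010001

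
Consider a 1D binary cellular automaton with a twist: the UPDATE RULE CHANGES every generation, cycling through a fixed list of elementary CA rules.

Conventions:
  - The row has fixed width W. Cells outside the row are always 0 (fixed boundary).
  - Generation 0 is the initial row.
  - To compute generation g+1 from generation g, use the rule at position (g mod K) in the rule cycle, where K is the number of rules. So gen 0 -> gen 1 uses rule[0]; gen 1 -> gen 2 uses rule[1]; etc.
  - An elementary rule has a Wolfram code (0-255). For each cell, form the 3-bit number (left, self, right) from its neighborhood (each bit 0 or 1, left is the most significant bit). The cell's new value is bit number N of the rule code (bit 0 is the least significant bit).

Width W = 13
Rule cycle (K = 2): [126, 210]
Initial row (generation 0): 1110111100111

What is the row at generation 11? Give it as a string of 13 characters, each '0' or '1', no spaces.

Answer: 1100001111111

Derivation:
Gen 0: 1110111100111
Gen 1 (rule 126): 1011100111101
Gen 2 (rule 210): 0001111011100
Gen 3 (rule 126): 0011001110110
Gen 4 (rule 210): 0101110110011
Gen 5 (rule 126): 1111011111111
Gen 6 (rule 210): 0111001111111
Gen 7 (rule 126): 1101111000001
Gen 8 (rule 210): 0100111100010
Gen 9 (rule 126): 1111100110111
Gen 10 (rule 210): 0111111010011
Gen 11 (rule 126): 1100001111111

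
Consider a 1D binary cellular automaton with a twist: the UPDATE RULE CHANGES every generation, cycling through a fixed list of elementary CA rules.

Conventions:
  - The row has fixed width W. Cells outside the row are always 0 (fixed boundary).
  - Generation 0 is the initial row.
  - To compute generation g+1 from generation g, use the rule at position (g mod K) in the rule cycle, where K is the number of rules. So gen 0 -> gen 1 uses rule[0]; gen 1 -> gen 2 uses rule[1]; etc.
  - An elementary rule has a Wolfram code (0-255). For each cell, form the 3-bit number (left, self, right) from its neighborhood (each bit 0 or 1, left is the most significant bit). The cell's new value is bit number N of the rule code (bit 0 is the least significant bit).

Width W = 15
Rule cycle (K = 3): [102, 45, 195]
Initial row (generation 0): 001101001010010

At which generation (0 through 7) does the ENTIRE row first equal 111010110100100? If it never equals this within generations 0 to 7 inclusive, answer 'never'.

Answer: never

Derivation:
Gen 0: 001101001010010
Gen 1 (rule 102): 010111011110110
Gen 2 (rule 45): 011100110001100
Gen 3 (rule 195): 101101010110101
Gen 4 (rule 102): 110111111011111
Gen 5 (rule 45): 101100000110000
Gen 6 (rule 195): 000101111010111
Gen 7 (rule 102): 001110001111001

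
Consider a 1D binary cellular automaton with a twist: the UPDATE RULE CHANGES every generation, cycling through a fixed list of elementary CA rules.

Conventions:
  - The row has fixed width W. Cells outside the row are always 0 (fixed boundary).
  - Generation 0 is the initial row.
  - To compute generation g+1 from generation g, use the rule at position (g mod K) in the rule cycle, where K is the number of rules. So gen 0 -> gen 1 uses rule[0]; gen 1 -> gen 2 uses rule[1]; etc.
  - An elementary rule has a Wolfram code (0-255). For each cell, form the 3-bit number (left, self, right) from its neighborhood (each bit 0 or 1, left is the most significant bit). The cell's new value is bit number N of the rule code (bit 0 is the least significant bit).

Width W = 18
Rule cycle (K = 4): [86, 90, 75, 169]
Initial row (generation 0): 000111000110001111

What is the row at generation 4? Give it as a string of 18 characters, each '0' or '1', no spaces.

Answer: 000000011110100111

Derivation:
Gen 0: 000111000110001111
Gen 1 (rule 86): 001001101011010001
Gen 2 (rule 90): 010111100011001010
Gen 3 (rule 75): 100100101111010000
Gen 4 (rule 169): 000000011110100111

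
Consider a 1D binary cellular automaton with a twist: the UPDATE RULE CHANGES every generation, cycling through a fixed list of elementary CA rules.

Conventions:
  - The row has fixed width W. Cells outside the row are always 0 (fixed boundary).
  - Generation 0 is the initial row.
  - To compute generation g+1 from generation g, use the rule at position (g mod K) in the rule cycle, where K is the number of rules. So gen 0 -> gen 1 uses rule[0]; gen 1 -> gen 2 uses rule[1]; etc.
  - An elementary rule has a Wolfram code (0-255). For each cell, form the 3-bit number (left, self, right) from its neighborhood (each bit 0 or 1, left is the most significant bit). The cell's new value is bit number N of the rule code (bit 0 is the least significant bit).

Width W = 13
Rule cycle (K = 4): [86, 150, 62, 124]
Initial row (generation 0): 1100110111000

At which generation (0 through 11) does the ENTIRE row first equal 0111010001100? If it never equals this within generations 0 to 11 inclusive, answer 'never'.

Gen 0: 1100110111000
Gen 1 (rule 86): 0111010001100
Gen 2 (rule 150): 1010011010010
Gen 3 (rule 62): 1111110111111
Gen 4 (rule 124): 1000011100001
Gen 5 (rule 86): 1100100110011
Gen 6 (rule 150): 0011111001100
Gen 7 (rule 62): 0110000111010
Gen 8 (rule 124): 0111000101111
Gen 9 (rule 86): 1001101100001
Gen 10 (rule 150): 1110000010011
Gen 11 (rule 62): 1001000111110

Answer: 1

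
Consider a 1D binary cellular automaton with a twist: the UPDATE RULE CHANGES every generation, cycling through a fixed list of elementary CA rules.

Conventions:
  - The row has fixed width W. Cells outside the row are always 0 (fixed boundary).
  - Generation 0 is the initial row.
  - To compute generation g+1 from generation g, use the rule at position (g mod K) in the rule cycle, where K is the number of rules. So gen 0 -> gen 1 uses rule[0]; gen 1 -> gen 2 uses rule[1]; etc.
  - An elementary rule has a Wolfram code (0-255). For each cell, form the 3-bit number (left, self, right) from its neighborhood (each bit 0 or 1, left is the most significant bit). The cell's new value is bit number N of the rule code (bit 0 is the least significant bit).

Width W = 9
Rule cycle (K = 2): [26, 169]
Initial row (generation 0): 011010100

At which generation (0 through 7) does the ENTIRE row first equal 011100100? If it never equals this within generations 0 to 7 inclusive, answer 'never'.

Answer: 3

Derivation:
Gen 0: 011010100
Gen 1 (rule 26): 110000010
Gen 2 (rule 169): 100111000
Gen 3 (rule 26): 011100100
Gen 4 (rule 169): 011000001
Gen 5 (rule 26): 110100010
Gen 6 (rule 169): 101001000
Gen 7 (rule 26): 000110100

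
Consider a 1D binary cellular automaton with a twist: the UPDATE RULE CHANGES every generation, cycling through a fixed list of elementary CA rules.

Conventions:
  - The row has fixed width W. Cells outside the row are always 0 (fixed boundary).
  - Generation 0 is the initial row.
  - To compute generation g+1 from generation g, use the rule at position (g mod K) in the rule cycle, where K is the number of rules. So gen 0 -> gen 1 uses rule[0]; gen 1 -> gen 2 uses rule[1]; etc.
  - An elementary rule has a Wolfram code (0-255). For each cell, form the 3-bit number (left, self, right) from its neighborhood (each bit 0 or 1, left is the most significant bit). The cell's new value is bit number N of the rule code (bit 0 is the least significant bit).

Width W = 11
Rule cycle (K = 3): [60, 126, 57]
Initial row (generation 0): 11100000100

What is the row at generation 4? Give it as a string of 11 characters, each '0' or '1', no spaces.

Gen 0: 11100000100
Gen 1 (rule 60): 10010000110
Gen 2 (rule 126): 11111001111
Gen 3 (rule 57): 10000101000
Gen 4 (rule 60): 11000111100

Answer: 11000111100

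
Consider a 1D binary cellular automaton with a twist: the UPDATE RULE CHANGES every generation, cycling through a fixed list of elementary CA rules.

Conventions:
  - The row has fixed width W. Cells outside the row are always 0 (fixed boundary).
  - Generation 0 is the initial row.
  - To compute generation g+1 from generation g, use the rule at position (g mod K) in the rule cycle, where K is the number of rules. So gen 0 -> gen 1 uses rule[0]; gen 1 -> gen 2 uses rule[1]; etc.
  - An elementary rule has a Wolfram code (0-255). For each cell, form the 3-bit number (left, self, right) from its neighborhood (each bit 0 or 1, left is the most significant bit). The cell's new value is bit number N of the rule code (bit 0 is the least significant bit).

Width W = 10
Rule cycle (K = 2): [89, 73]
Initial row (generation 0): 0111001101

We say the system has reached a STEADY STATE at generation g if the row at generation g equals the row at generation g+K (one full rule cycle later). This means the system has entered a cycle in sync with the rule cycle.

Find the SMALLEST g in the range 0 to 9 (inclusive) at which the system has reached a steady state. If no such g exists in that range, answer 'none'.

Gen 0: 0111001101
Gen 1 (rule 89): 0101101100
Gen 2 (rule 73): 0001101101
Gen 3 (rule 89): 1101101100
Gen 4 (rule 73): 1101101101
Gen 5 (rule 89): 1101101100
Gen 6 (rule 73): 1101101101
Gen 7 (rule 89): 1101101100
Gen 8 (rule 73): 1101101101
Gen 9 (rule 89): 1101101100
Gen 10 (rule 73): 1101101101
Gen 11 (rule 89): 1101101100

Answer: 3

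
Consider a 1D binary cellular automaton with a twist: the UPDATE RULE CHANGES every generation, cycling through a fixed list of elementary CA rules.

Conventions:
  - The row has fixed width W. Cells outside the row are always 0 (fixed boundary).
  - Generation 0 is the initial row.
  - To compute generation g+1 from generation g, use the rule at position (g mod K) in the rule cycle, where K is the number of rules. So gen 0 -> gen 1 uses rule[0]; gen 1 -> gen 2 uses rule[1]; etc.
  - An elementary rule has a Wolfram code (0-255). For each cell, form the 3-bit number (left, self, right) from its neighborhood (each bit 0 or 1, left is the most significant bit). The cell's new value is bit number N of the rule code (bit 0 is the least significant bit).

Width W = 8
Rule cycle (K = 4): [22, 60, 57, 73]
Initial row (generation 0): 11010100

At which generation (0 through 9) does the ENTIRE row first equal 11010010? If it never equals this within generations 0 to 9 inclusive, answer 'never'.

Answer: 3

Derivation:
Gen 0: 11010100
Gen 1 (rule 22): 00010110
Gen 2 (rule 60): 00011101
Gen 3 (rule 57): 11010010
Gen 4 (rule 73): 11000000
Gen 5 (rule 22): 00100000
Gen 6 (rule 60): 00110000
Gen 7 (rule 57): 10101111
Gen 8 (rule 73): 00001001
Gen 9 (rule 22): 00011111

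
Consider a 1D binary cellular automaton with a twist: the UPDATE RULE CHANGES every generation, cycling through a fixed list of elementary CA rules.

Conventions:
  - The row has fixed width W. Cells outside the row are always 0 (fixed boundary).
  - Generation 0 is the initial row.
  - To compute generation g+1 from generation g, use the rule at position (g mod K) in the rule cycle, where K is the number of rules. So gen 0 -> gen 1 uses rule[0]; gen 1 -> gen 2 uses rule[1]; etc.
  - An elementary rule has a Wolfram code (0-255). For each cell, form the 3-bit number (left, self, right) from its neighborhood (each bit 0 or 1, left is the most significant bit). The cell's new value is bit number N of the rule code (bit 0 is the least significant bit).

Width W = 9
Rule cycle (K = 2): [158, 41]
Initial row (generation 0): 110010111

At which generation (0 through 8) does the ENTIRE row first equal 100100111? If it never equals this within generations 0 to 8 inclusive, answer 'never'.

Answer: never

Derivation:
Gen 0: 110010111
Gen 1 (rule 158): 101110110
Gen 2 (rule 41): 011001100
Gen 3 (rule 158): 110111010
Gen 4 (rule 41): 101100100
Gen 5 (rule 158): 101011110
Gen 6 (rule 41): 010110000
Gen 7 (rule 158): 110101000
Gen 8 (rule 41): 101010011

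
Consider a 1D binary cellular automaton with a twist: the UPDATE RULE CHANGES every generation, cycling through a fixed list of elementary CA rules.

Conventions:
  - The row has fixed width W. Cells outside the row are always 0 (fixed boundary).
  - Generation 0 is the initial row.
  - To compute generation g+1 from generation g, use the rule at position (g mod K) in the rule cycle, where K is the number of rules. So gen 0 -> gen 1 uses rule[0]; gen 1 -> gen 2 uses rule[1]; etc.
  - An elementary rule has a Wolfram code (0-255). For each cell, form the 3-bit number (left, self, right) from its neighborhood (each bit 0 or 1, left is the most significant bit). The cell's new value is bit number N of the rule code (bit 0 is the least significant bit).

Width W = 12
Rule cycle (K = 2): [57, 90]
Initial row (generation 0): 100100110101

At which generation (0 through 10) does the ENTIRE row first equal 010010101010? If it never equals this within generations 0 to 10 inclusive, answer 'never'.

Answer: 1

Derivation:
Gen 0: 100100110101
Gen 1 (rule 57): 010010101010
Gen 2 (rule 90): 101100000001
Gen 3 (rule 57): 011011111100
Gen 4 (rule 90): 111010000110
Gen 5 (rule 57): 100101110101
Gen 6 (rule 90): 011001010000
Gen 7 (rule 57): 010100101111
Gen 8 (rule 90): 100011001001
Gen 9 (rule 57): 011010100100
Gen 10 (rule 90): 111000011010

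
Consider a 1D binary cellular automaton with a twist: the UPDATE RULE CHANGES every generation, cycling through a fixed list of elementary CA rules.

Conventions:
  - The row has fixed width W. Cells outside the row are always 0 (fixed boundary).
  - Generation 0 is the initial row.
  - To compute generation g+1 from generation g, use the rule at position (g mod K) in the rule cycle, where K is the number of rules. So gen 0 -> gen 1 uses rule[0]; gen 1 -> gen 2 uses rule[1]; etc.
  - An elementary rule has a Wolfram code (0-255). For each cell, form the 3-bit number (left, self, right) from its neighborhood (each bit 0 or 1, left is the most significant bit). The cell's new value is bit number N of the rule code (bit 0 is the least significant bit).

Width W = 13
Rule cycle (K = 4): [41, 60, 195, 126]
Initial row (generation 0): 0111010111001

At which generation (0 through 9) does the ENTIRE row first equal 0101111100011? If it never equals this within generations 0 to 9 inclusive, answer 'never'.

Answer: 7

Derivation:
Gen 0: 0111010111001
Gen 1 (rule 41): 0100101100000
Gen 2 (rule 60): 0110111010000
Gen 3 (rule 195): 1010011000111
Gen 4 (rule 126): 1111111101101
Gen 5 (rule 41): 1000000011010
Gen 6 (rule 60): 1100000010111
Gen 7 (rule 195): 0101111100011
Gen 8 (rule 126): 1111000110111
Gen 9 (rule 41): 1000010101100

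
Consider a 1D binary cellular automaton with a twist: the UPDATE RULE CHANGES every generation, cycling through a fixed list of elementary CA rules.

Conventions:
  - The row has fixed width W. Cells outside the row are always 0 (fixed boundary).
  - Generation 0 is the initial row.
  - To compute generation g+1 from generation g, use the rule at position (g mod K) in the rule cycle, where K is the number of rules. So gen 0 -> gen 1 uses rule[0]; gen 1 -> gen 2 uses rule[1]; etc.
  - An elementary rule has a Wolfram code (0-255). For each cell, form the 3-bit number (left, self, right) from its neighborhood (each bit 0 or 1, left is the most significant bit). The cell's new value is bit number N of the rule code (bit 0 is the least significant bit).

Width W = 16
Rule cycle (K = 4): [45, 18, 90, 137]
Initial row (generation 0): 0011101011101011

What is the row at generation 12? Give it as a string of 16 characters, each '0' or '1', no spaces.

Answer: 1111111111111000

Derivation:
Gen 0: 0011101011101011
Gen 1 (rule 45): 1010011110011110
Gen 2 (rule 18): 0001100001100001
Gen 3 (rule 90): 0011110011110010
Gen 4 (rule 137): 1011100011100000
Gen 5 (rule 45): 1110001010001111
Gen 6 (rule 18): 0001010001010000
Gen 7 (rule 90): 0010001010001000
Gen 8 (rule 137): 1000100000100011
Gen 9 (rule 45): 1010101110101010
Gen 10 (rule 18): 0000000000000001
Gen 11 (rule 90): 0000000000000010
Gen 12 (rule 137): 1111111111111000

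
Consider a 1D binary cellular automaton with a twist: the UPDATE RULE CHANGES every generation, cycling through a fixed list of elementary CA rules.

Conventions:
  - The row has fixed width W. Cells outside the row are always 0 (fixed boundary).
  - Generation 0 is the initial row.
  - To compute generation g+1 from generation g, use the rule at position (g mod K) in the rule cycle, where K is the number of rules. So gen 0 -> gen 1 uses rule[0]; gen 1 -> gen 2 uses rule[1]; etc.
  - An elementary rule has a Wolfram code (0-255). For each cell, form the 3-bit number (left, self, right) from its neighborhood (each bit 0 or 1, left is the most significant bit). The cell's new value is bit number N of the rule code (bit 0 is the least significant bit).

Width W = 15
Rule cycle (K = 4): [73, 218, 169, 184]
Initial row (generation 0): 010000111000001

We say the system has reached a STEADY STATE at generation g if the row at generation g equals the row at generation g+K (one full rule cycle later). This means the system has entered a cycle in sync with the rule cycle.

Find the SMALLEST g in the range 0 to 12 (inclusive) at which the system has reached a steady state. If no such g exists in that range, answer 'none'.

Answer: none

Derivation:
Gen 0: 010000111000001
Gen 1 (rule 73): 000110101011100
Gen 2 (rule 218): 001110000011110
Gen 3 (rule 169): 101100111011100
Gen 4 (rule 184): 011010110111010
Gen 5 (rule 73): 011000110101000
Gen 6 (rule 218): 111101110000100
Gen 7 (rule 169): 111011100110001
Gen 8 (rule 184): 110111010101000
Gen 9 (rule 73): 110101000000011
Gen 10 (rule 218): 110000100000111
Gen 11 (rule 169): 100110001110110
Gen 12 (rule 184): 010101001101101
Gen 13 (rule 73): 000000001101100
Gen 14 (rule 218): 000000011101110
Gen 15 (rule 169): 111111011011100
Gen 16 (rule 184): 111110110111010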